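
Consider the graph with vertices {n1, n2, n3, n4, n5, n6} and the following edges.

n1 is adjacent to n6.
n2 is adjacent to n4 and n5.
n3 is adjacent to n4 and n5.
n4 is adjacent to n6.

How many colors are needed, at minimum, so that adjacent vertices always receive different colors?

n2 and n5 are adjacent, so at least 2 colors are needed.
2 colors suffice: n1=1, n2=2, n3=2, n4=1, n5=1, n6=2. Each edge has distinct colors on its endpoints.

2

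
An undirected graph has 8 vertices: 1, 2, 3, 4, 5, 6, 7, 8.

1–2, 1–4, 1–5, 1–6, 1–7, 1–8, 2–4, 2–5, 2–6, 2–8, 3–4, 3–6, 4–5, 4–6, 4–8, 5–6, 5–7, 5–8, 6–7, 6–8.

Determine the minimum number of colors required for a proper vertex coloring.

6

1, 2, 4, 5, 6, 8 are mutually adjacent (a clique of size 6), so at least 6 colors are needed.
A valid assignment using 6 colors: 1=blue, 2=orange, 3=blue, 4=green, 5=yellow, 6=red, 7=green, 8=purple. Each edge has distinct colors on its endpoints.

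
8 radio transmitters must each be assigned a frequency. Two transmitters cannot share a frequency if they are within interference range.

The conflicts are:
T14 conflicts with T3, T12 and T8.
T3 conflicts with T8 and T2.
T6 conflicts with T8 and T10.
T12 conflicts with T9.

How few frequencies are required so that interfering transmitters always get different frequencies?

T14, T3, T8 pairwise conflict, so at least 3 frequencies are needed.
Using 3 frequencies: T14=3, T3=1, T6=1, T12=1, T8=2, T9=2, T2=2, T10=2. Each listed conflict is separated.

3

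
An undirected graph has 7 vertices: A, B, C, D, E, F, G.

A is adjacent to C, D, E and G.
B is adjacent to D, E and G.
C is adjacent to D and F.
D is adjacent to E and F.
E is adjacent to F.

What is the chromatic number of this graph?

C, D, F are pairwise adjacent, so at least 3 colors are needed.
One proper 3-coloring: A=3, B=3, C=2, D=1, E=2, F=3, G=1. Every edge joins two different colors.

3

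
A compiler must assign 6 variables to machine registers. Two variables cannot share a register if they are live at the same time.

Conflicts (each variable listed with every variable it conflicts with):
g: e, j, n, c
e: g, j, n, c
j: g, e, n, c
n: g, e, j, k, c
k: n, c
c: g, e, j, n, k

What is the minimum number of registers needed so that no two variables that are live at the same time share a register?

g, e, j, n, c pairwise conflict, so at least 5 registers are needed.
A valid assignment using 5 registers: g=4, e=5, j=3, n=2, k=3, c=1. Each listed conflict is separated.

5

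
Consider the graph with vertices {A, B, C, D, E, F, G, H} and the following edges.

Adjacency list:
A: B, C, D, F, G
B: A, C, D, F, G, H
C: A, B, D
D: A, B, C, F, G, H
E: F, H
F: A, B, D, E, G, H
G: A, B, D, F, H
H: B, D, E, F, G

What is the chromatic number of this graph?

A, B, D, F, G form a clique, so at least 5 colors are needed.
5 colors suffice: color 1 → {D, E}; color 2 → {C, F}; color 3 → {B}; color 4 → {A, H}; color 5 → {G}. No two adjacent vertices share a color.

5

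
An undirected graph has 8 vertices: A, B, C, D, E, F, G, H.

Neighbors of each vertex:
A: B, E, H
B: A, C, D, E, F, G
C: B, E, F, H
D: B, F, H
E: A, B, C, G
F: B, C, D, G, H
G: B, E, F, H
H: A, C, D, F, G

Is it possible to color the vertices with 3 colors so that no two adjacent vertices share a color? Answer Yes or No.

Yes

The chromatic number is 3. B, E, G form a triangle, so at least 3 colors are needed.
3 colors suffice: color 1 → {B, H}; color 2 → {E, F}; color 3 → {A, C, D, G}.
That is already a proper 3-coloring.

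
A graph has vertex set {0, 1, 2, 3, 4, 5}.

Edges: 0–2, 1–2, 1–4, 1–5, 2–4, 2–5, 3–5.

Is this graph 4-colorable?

The chromatic number is 3. 1, 2, 5 are mutually adjacent, so at least 3 colors are needed.
3 colors suffice: 0=blue, 1=green, 2=red, 3=red, 4=blue, 5=blue.
Since 4 ≥ 3, a proper 4-coloring certainly exists.

Yes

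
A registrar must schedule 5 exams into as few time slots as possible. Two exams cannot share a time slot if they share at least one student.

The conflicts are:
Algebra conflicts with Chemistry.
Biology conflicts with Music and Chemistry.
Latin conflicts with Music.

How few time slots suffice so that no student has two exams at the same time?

Algebra and Chemistry conflict, so at least 2 time slots are needed.
2 time slots suffice: time slot 1 → {Algebra, Biology, Latin}; time slot 2 → {Music, Chemistry}. Each listed conflict is separated.

2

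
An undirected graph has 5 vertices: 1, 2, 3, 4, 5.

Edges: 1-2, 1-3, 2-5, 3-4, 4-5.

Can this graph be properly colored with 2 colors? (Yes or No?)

The cycle 1-2-5-4-3-1 has odd length 5, so it cannot be 2-colored; at least 3 colors are needed.
So 2 colors are not enough.

No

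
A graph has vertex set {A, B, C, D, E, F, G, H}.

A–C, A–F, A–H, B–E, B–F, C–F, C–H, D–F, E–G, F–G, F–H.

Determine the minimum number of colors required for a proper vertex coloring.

4

A, C, F, H are mutually adjacent (a clique of size 4), so at least 4 colors are needed.
4 colors suffice: color 1 → {E, F}; color 2 → {B, C, D, G}; color 3 → {A}; color 4 → {H}. Every edge joins two different colors.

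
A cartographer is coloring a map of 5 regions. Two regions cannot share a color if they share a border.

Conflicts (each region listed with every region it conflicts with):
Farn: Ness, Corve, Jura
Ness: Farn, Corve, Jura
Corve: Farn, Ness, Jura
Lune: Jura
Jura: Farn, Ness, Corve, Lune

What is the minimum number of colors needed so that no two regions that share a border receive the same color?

4

Farn, Ness, Corve, Jura are mutually in conflict, so at least 4 colors are needed.
4 colors suffice: color 1 → {Jura}; color 2 → {Farn, Lune}; color 3 → {Corve}; color 4 → {Ness}. No two conflicting regions share a color.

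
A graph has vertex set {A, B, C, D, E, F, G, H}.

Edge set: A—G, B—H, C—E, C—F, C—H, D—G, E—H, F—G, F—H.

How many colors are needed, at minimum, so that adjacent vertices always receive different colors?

3

C, E, H are pairwise adjacent, so at least 3 colors are needed.
3 colors suffice: color red → {G, H}; color blue → {A, B, D, E, F}; color green → {C}. Every edge joins two different colors.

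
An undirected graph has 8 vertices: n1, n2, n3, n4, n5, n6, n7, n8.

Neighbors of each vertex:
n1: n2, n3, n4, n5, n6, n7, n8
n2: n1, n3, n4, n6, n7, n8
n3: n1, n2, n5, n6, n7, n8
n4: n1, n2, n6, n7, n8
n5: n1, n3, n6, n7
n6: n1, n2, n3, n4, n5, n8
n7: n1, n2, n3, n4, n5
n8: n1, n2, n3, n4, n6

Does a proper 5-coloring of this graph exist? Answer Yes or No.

The chromatic number is 5. n1, n2, n4, n6, n8 form a clique, so at least 5 colors are needed.
5 colors suffice: color 1 → {n1}; color 2 → {n2, n5}; color 3 → {n3, n4}; color 4 → {n6, n7}; color 5 → {n8}.
That is already a proper 5-coloring.

Yes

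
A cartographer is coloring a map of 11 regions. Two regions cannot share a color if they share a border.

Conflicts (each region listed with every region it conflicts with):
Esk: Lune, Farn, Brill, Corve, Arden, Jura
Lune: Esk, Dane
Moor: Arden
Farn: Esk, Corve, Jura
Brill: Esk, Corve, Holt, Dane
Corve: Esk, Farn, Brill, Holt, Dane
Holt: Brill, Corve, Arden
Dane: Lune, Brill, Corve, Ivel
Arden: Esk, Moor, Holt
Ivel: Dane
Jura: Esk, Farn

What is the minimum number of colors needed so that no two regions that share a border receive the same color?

3

Brill, Corve, Holt are mutually in conflict, so at least 3 colors are needed.
A valid assignment using 3 colors: Esk=1, Lune=2, Moor=1, Farn=3, Brill=3, Corve=2, Holt=1, Dane=1, Arden=2, Ivel=2, Jura=2. Every pair that conflicts lands in different colors.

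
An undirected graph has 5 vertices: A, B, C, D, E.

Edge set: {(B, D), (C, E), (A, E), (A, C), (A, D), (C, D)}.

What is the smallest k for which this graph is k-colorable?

3

A, C, D form a triangle, so at least 3 colors are needed.
3 colors suffice: color 1 → {D, E}; color 2 → {B, C}; color 3 → {A}. No two adjacent vertices share a color.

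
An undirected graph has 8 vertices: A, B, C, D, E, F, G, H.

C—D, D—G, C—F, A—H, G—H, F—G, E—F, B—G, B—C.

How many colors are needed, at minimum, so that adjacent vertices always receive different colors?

C and D are adjacent, so at least 2 colors are needed.
2 colors suffice: color red → {A, C, E, G}; color blue → {B, D, F, H}. Each edge has distinct colors on its endpoints.

2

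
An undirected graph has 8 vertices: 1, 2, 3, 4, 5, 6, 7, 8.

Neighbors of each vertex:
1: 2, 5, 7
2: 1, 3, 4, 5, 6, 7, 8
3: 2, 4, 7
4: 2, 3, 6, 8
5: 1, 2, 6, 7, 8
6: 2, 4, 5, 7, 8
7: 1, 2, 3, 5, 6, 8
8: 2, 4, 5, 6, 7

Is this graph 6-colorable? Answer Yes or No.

The chromatic number is 5. 2, 5, 6, 7, 8 are mutually adjacent (a clique of size 5), so at least 5 colors are needed.
One proper 5-coloring: 1=c, 2=a, 3=c, 4=b, 5=d, 6=e, 7=b, 8=c.
Since 6 ≥ 5, a proper 6-coloring certainly exists.

Yes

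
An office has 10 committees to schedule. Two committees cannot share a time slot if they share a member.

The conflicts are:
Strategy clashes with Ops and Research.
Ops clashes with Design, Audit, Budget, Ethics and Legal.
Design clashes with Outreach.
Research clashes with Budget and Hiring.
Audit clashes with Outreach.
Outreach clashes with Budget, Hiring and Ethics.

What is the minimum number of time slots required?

Design and Outreach conflict, so at least 2 time slots are needed.
2 time slots suffice: Strategy=2, Ops=1, Design=2, Research=1, Audit=2, Outreach=1, Budget=2, Hiring=2, Ethics=2, Legal=2. No two conflicting committees share a time slot.

2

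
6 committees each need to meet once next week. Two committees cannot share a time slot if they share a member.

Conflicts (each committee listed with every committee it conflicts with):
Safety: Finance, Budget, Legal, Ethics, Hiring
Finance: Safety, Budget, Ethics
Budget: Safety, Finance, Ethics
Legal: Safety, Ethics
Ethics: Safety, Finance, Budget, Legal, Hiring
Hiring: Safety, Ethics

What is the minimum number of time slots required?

4

Safety, Finance, Budget, Ethics pairwise conflict, so at least 4 time slots are needed.
Using 4 time slots: Safety=1, Finance=3, Budget=4, Legal=3, Ethics=2, Hiring=3. Each listed conflict is separated.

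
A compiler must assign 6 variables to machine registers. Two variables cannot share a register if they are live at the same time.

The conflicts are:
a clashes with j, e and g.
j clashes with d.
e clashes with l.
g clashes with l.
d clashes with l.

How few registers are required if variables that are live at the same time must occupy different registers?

3

The cycle a-j-d-l-e-a has odd length 5, so it cannot be 2-colored; at least 3 registers are needed.
A valid assignment using 3 registers: a=1, j=3, e=2, g=2, d=2, l=1. Each listed conflict is separated.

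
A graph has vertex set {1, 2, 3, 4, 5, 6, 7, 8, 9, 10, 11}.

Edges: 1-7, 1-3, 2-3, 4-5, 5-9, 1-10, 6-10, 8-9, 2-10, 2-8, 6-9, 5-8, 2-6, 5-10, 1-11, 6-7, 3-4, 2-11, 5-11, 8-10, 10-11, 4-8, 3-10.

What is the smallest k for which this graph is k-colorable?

4, 5, 8 are pairwise adjacent, so at least 3 colors are needed.
3 colors suffice: color red → {4, 7, 9, 10}; color blue → {1, 2, 5}; color green → {3, 6, 8, 11}. Each edge has distinct colors on its endpoints.

3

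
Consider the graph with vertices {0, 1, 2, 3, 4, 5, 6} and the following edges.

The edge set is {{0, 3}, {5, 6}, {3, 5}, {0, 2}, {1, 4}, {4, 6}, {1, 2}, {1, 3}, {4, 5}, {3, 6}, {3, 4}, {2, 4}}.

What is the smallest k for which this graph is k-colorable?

3, 4, 5, 6 form a clique, so at least 4 colors are needed.
4 colors suffice: color a → {2, 3}; color b → {0, 4}; color c → {1, 5}; color d → {6}. Every edge joins two different colors.

4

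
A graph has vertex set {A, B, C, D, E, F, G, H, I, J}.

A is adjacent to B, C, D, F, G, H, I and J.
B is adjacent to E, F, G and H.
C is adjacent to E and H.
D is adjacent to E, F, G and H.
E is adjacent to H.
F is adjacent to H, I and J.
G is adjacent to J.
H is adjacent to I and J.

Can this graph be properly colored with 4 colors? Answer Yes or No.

The chromatic number is 4. A, F, H, I form a clique, so at least 4 colors are needed.
4 colors suffice: color 1 → {A, E}; color 2 → {G, H}; color 3 → {C, F}; color 4 → {B, D, I, J}.
That is already a proper 4-coloring.

Yes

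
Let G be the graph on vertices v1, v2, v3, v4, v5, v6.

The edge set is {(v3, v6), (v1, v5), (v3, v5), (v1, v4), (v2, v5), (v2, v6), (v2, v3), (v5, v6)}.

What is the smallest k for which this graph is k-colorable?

4

v2, v3, v5, v6 are mutually adjacent (a clique of size 4), so at least 4 colors are needed.
4 colors suffice: color R → {v4, v5}; color B → {v1, v2}; color G → {v6}; color Y → {v3}. No two adjacent vertices share a color.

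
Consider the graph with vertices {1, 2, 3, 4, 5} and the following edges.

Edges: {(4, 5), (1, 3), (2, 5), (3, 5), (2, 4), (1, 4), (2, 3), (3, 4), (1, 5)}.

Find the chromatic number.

2, 3, 4, 5 are mutually adjacent (a clique of size 4), so at least 4 colors are needed.
A valid assignment using 4 colors: 1=yellow, 2=yellow, 3=blue, 4=red, 5=green. No two adjacent vertices share a color.

4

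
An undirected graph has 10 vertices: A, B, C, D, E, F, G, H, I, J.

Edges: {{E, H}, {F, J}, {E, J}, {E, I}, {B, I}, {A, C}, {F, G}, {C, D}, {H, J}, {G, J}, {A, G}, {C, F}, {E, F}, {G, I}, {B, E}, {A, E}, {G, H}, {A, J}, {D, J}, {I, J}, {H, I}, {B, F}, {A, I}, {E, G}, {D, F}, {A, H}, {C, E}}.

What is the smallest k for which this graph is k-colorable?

A, E, G, H, I, J form a clique, so at least 6 colors are needed.
One proper 6-coloring: A=5, B=2, C=2, D=1, E=1, F=3, G=4, H=6, I=3, J=2. No two adjacent vertices share a color.

6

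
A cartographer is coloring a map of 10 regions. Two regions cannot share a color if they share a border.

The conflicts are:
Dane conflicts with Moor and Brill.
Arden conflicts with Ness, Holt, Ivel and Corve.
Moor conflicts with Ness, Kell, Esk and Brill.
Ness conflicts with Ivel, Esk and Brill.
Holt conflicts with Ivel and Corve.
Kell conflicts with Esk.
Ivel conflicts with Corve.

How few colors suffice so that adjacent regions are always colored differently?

Arden, Holt, Ivel, Corve all conflict with each other, so at least 4 colors are needed.
4 colors suffice: color 1 → {Dane, Ness, Kell, Corve}; color 2 → {Arden, Moor}; color 3 → {Ivel, Esk, Brill}; color 4 → {Holt}. Every pair that conflicts lands in different colors.

4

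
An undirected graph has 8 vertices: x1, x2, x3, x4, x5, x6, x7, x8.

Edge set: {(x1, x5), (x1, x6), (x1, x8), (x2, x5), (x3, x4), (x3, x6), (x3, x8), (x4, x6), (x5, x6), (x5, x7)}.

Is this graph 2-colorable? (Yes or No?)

x3, x4, x6 form a triangle, so at least 3 colors are needed.
So 2 colors are not enough.

No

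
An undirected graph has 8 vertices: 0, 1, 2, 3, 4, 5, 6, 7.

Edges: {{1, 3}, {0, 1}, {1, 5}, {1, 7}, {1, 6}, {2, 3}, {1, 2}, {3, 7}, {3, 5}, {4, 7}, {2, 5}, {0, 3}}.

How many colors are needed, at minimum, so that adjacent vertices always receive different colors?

4

1, 2, 3, 5 form a clique, so at least 4 colors are needed.
4 colors suffice: color a → {1, 4}; color b → {3, 6}; color c → {0, 2, 7}; color d → {5}. Every edge joins two different colors.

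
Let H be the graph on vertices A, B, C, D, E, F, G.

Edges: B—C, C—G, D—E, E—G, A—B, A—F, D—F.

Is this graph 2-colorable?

No

The cycle D-F-A-B-C-G-E-D has odd length 7, so it cannot be 2-colored; at least 3 colors are needed.
So 2 colors are not enough.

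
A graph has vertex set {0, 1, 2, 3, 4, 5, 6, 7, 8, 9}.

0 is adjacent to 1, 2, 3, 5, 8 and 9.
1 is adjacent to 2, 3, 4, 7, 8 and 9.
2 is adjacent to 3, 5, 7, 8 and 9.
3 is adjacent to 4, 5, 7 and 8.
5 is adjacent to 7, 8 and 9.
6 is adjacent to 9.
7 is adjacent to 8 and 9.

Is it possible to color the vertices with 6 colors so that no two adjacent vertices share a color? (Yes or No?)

Yes

The chromatic number is 5. 2, 3, 5, 7, 8 are pairwise adjacent (a clique of size 5), so at least 5 colors are needed.
5 colors suffice: color red → {2, 4, 6}; color blue → {3, 9}; color green → {1, 5}; color yellow → {0, 7}; color purple → {8}.
Since 6 ≥ 5, a proper 6-coloring certainly exists.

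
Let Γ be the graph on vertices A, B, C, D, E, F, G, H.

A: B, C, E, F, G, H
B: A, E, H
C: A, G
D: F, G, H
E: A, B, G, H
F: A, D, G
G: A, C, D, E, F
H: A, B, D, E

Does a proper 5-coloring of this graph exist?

Yes

The chromatic number is 4. A, B, E, H form a clique, so at least 4 colors are needed.
4 colors suffice: color 1 → {A, D}; color 2 → {G, H}; color 3 → {C, E, F}; color 4 → {B}.
Since 5 ≥ 4, a proper 5-coloring certainly exists.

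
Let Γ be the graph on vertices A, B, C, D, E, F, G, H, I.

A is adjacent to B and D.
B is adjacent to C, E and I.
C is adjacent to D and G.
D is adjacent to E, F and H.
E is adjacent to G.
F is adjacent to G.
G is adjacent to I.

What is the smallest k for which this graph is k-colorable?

D and H are adjacent, so at least 2 colors are needed.
2 colors suffice: color red → {B, D, G}; color blue → {A, C, E, F, H, I}. Every edge joins two different colors.

2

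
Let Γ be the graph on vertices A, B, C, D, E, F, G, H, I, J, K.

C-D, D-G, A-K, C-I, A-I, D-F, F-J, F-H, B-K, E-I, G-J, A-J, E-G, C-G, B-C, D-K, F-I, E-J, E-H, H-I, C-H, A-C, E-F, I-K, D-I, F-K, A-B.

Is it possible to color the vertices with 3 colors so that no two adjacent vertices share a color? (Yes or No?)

E, F, H, I are pairwise adjacent (a clique of size 4), so at least 4 colors are needed.
So 3 colors are not enough.

No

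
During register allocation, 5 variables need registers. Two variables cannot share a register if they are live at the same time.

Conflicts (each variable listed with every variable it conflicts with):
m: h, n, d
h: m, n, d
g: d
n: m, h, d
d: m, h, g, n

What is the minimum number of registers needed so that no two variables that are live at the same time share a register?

m, h, n, d pairwise conflict, so at least 4 registers are needed.
A valid assignment using 4 registers: m=2, h=3, g=2, n=4, d=1. No two conflicting variables share a register.

4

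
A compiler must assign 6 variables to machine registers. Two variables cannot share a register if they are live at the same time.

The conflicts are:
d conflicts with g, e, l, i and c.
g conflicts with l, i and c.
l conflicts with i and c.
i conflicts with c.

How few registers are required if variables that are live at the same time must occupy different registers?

d, g, l, i, c are mutually in conflict, so at least 5 registers are needed.
5 registers suffice: register 1 → {d}; register 2 → {e, l}; register 3 → {c}; register 4 → {g}; register 5 → {i}. Each listed conflict is separated.

5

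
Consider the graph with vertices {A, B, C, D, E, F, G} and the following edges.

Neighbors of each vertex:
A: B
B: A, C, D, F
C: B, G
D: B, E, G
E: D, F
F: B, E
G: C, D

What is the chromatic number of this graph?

A and B are adjacent, so at least 2 colors are needed.
2 colors suffice: A=blue, B=red, C=blue, D=blue, E=red, F=blue, G=red. No two adjacent vertices share a color.

2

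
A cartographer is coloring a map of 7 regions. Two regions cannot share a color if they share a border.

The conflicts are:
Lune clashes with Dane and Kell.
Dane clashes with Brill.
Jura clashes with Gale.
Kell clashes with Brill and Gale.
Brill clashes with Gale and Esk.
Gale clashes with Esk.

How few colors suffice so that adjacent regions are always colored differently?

3

Brill, Gale, Esk all conflict with each other, so at least 3 colors are needed.
One proper 3-coloring: Lune=1, Dane=2, Jura=1, Kell=3, Brill=1, Gale=2, Esk=3. Each listed conflict is separated.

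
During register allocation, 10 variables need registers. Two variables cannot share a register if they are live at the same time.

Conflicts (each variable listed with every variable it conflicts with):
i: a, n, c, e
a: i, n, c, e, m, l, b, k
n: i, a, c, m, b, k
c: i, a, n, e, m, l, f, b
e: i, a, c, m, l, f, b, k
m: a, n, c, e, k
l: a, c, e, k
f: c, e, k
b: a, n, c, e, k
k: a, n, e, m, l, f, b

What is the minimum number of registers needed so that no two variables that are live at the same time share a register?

a, n, c, b all conflict with each other, so at least 4 registers are needed.
Using 4 registers: i=4, a=2, n=3, c=1, e=3, m=4, l=4, f=2, b=4, k=1. Every pair that conflicts lands in different registers.

4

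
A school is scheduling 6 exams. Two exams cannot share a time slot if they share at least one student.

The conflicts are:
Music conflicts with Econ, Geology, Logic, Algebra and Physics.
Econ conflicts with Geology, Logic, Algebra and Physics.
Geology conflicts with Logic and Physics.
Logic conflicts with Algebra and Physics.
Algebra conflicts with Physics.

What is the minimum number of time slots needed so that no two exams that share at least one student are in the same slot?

Music, Econ, Geology, Logic, Physics are mutually in conflict, so at least 5 time slots are needed.
5 time slots suffice: time slot 1 → {Econ}; time slot 2 → {Music}; time slot 3 → {Logic}; time slot 4 → {Physics}; time slot 5 → {Geology, Algebra}. No two conflicting exams share a time slot.

5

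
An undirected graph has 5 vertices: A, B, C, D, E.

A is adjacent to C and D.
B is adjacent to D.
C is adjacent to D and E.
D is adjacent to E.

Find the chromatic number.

3

C, D, E form a triangle, so at least 3 colors are needed.
3 colors suffice: color 1 → {D}; color 2 → {B, C}; color 3 → {A, E}. No two adjacent vertices share a color.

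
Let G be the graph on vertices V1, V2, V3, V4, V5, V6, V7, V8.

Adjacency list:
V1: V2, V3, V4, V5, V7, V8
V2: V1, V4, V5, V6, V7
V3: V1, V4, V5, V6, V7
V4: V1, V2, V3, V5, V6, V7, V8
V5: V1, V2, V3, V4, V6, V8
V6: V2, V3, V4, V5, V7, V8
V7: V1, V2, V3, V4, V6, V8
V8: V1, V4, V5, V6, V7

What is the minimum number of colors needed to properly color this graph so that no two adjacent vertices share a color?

V3, V4, V5, V6 form a clique, so at least 4 colors are needed.
4 colors suffice: color red → {V4}; color blue → {V1, V6}; color green → {V5, V7}; color yellow → {V2, V3, V8}. Each edge has distinct colors on its endpoints.

4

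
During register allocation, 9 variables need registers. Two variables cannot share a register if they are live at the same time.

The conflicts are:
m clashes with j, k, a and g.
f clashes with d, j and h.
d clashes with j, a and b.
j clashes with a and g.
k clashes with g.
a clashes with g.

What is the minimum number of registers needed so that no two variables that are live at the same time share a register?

4

m, j, a, g all conflict with each other, so at least 4 registers are needed.
4 registers suffice: register 1 → {j, k, h, b}; register 2 → {m, d}; register 3 → {f, a}; register 4 → {g}. Each listed conflict is separated.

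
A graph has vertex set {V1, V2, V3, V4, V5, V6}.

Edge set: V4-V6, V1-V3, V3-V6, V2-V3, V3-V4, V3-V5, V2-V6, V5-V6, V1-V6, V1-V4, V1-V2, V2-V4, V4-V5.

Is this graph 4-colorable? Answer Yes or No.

V1, V2, V3, V4, V6 are mutually adjacent (a clique of size 5), so at least 5 colors are needed.
So 4 colors are not enough.

No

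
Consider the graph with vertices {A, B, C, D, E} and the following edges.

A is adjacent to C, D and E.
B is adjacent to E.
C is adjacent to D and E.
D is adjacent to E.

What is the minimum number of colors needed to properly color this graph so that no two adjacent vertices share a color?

A, C, D, E form a clique, so at least 4 colors are needed.
4 colors suffice: color 1 → {E}; color 2 → {B, D}; color 3 → {C}; color 4 → {A}. Every edge joins two different colors.

4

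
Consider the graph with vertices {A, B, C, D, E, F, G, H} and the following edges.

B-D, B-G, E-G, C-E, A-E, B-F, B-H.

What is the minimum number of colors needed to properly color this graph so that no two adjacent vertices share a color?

2

B and F are adjacent, so at least 2 colors are needed.
2 colors suffice: color 1 → {B, E}; color 2 → {A, C, D, F, G, H}. No two adjacent vertices share a color.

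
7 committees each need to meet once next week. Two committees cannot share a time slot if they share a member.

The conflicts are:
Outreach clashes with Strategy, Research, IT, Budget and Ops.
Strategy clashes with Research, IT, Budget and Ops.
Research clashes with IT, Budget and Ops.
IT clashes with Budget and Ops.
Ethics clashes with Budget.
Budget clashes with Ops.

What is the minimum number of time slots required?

6

Outreach, Strategy, Research, IT, Budget, Ops are mutually in conflict, so at least 6 time slots are needed.
6 time slots suffice: time slot 1 → {Budget}; time slot 2 → {Research, Ethics}; time slot 3 → {Outreach}; time slot 4 → {Strategy}; time slot 5 → {Ops}; time slot 6 → {IT}. Every pair that conflicts lands in different time slots.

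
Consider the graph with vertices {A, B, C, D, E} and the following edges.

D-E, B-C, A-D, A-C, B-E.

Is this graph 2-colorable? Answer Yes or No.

The cycle D-A-C-B-E-D has odd length 5, so it cannot be 2-colored; at least 3 colors are needed.
So 2 colors are not enough.

No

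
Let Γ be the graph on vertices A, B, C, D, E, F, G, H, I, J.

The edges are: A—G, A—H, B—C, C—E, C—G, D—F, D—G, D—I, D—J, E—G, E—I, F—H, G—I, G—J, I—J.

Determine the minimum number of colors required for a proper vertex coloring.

D, G, I, J are pairwise adjacent (a clique of size 4), so at least 4 colors are needed.
4 colors suffice: color red → {B, F, G}; color blue → {A, C, I}; color green → {D, E, H}; color yellow → {J}. Every edge joins two different colors.

4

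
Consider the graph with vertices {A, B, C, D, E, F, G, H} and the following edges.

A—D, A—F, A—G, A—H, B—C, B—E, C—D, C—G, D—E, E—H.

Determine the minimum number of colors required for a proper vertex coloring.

2

A and H are adjacent, so at least 2 colors are needed.
2 colors suffice: A=1, B=2, C=1, D=2, E=1, F=2, G=2, H=2. Each edge has distinct colors on its endpoints.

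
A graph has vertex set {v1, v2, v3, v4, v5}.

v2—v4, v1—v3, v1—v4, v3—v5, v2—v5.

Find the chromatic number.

The cycle v3-v5-v2-v4-v1-v3 has odd length 5, so it cannot be 2-colored; at least 3 colors are needed.
One proper 3-coloring: v1=green, v2=red, v3=red, v4=blue, v5=blue. Every edge joins two different colors.

3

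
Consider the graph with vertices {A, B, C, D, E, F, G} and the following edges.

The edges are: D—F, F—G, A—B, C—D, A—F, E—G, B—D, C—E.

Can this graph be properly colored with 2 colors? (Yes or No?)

No

The cycle G-F-D-C-E-G has odd length 5, so it cannot be 2-colored; at least 3 colors are needed.
So 2 colors are not enough.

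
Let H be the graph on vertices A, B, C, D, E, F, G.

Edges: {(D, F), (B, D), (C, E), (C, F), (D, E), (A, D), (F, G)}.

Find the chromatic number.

2

A and D are adjacent, so at least 2 colors are needed.
One proper 2-coloring: A=2, B=2, C=1, D=1, E=2, F=2, G=1. Every edge joins two different colors.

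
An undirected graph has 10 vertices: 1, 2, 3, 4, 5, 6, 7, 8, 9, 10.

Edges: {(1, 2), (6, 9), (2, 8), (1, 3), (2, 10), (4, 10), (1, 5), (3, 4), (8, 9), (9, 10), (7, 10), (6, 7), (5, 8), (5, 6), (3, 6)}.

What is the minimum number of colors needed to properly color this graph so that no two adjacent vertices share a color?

The cycle 10-2-1-3-4-10 has odd length 5, so it cannot be 2-colored; at least 3 colors are needed.
3 colors suffice: color a → {1, 6, 8, 10}; color b → {2, 3, 5, 7, 9}; color c → {4}. No two adjacent vertices share a color.

3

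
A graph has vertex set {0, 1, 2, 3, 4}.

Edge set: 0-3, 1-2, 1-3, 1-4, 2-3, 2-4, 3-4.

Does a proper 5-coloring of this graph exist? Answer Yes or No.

The chromatic number is 4. 1, 2, 3, 4 are pairwise adjacent (a clique of size 4), so at least 4 colors are needed.
4 colors suffice: color red → {3}; color blue → {0, 4}; color green → {1}; color yellow → {2}.
Since 5 ≥ 4, a proper 5-coloring certainly exists.

Yes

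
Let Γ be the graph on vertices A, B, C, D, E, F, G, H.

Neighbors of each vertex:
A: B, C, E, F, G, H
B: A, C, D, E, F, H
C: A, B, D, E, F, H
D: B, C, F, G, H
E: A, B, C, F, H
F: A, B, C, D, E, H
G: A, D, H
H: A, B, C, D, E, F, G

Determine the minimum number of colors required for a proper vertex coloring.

6

A, B, C, E, F, H form a clique, so at least 6 colors are needed.
A valid assignment using 6 colors: A=3, B=2, C=5, D=3, E=6, F=4, G=2, H=1. No two adjacent vertices share a color.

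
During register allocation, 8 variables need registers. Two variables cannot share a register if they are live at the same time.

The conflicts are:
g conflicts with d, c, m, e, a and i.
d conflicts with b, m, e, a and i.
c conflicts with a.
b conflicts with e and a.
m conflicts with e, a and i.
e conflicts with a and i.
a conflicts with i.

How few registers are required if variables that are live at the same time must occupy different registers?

g, d, m, e, a, i all conflict with each other, so at least 6 registers are needed.
6 registers suffice: register 1 → {a}; register 2 → {g, b}; register 3 → {c, e}; register 4 → {d}; register 5 → {m}; register 6 → {i}. Every pair that conflicts lands in different registers.

6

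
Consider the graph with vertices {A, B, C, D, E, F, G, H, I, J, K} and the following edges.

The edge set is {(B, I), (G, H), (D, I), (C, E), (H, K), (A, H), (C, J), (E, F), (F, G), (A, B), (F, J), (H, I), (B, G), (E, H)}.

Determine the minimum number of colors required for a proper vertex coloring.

A and B are adjacent, so at least 2 colors are needed.
A valid assignment using 2 colors: A=2, B=1, C=1, D=1, E=2, F=1, G=2, H=1, I=2, J=2, K=2. Every edge joins two different colors.

2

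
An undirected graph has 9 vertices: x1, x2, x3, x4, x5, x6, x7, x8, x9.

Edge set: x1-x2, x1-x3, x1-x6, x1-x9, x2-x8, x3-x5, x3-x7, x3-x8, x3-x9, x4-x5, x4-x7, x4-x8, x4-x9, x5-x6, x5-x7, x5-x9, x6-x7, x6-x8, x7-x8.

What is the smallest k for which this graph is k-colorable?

x1, x3, x9 are mutually adjacent, so at least 3 colors are needed.
3 colors suffice: color 1 → {x2, x7, x9}; color 2 → {x1, x5, x8}; color 3 → {x3, x4, x6}. No two adjacent vertices share a color.

3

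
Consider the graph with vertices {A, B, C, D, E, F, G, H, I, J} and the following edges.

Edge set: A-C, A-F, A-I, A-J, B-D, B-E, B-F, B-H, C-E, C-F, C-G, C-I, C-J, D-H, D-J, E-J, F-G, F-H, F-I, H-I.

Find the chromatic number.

4

A, C, F, I are pairwise adjacent (a clique of size 4), so at least 4 colors are needed.
4 colors suffice: color red → {F, J}; color blue → {B, C}; color green → {A, E, G, H}; color yellow → {D, I}. No two adjacent vertices share a color.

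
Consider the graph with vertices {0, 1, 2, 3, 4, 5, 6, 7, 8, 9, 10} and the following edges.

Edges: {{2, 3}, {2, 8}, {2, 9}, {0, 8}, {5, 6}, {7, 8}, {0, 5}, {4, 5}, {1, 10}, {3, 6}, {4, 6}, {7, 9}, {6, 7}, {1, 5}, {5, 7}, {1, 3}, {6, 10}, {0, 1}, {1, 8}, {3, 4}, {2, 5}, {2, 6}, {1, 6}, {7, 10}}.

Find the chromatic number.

5, 6, 7 are mutually adjacent, so at least 3 colors are needed.
A valid assignment using 3 colors: 0=a, 1=c, 2=c, 3=b, 4=c, 5=b, 6=a, 7=c, 8=b, 9=a, 10=b. Each edge has distinct colors on its endpoints.

3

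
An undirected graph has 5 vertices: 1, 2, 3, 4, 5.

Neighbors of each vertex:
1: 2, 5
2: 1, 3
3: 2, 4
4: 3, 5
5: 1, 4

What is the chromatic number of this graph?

3

The cycle 5-4-3-2-1-5 has odd length 5, so it cannot be 2-colored; at least 3 colors are needed.
A valid assignment using 3 colors: 1=blue, 2=green, 3=red, 4=blue, 5=red. No two adjacent vertices share a color.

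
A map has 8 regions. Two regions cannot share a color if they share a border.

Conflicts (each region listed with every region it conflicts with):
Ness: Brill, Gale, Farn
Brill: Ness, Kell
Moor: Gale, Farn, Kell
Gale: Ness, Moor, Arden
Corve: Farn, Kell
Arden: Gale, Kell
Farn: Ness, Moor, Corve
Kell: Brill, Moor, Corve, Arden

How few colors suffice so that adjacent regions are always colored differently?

The cycle Ness-Brill-Kell-Corve-Farn-Ness has odd length 5, so it cannot be 2-colored; at least 3 colors are needed.
3 colors suffice: color 1 → {Gale, Farn, Kell}; color 2 → {Ness, Moor, Corve, Arden}; color 3 → {Brill}. No two conflicting regions share a color.

3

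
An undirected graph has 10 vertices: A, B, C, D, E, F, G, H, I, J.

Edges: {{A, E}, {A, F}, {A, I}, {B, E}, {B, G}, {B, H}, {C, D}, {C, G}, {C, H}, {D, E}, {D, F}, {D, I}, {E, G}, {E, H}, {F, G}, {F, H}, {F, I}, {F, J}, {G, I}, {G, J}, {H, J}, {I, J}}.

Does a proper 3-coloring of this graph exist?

No

F, G, I, J are mutually adjacent (a clique of size 4), so at least 4 colors are needed.
So 3 colors are not enough.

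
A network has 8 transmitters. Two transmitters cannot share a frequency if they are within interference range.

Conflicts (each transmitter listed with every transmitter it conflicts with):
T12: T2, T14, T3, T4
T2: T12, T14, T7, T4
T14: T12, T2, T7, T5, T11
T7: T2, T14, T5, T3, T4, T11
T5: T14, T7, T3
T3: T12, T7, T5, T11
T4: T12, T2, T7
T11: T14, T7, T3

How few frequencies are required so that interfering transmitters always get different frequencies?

3

T7, T3, T11 all conflict with each other, so at least 3 frequencies are needed.
A valid assignment using 3 frequencies: T12=1, T2=3, T14=2, T7=1, T5=3, T3=2, T4=2, T11=3. Every pair that conflicts lands in different frequencies.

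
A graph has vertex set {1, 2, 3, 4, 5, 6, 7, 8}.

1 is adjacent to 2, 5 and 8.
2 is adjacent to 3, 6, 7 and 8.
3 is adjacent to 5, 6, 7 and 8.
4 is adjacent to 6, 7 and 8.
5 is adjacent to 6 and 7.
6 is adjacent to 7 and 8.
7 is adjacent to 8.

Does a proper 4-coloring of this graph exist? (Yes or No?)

2, 3, 6, 7, 8 are pairwise adjacent (a clique of size 5), so at least 5 colors are needed.
So 4 colors are not enough.

No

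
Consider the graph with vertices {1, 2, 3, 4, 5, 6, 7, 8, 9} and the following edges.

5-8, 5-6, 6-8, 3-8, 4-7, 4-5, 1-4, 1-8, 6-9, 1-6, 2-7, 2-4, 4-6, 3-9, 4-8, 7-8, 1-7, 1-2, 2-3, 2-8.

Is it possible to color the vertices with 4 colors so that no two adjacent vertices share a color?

No

1, 2, 4, 7, 8 are mutually adjacent (a clique of size 5), so at least 5 colors are needed.
So 4 colors are not enough.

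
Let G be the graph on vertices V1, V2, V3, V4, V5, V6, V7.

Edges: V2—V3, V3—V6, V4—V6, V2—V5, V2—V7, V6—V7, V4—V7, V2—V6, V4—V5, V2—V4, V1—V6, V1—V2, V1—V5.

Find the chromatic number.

V2, V4, V6, V7 form a clique, so at least 4 colors are needed.
A valid assignment using 4 colors: V1=3, V2=1, V3=3, V4=3, V5=2, V6=2, V7=4. No two adjacent vertices share a color.

4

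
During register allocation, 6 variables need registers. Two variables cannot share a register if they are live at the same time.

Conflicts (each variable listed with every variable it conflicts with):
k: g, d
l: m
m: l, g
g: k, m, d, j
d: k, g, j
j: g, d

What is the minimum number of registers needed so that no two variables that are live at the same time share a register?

3

g, d, j are mutually in conflict, so at least 3 registers are needed.
3 registers suffice: register 1 → {l, g}; register 2 → {m, d}; register 3 → {k, j}. Every pair that conflicts lands in different registers.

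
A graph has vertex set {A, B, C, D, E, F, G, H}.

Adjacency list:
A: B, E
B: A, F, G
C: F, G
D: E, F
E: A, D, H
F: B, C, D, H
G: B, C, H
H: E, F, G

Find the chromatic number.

The cycle A-B-F-D-E-A has odd length 5, so it cannot be 2-colored; at least 3 colors are needed.
One proper 3-coloring: A=3, B=2, C=2, D=2, E=1, F=1, G=1, H=2. No two adjacent vertices share a color.

3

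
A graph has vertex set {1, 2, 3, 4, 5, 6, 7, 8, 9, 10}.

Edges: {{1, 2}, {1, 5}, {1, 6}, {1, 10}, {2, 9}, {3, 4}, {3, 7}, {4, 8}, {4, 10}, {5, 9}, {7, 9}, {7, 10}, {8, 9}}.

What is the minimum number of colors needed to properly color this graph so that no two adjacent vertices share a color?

The cycle 10-1-5-9-7-10 has odd length 5, so it cannot be 2-colored; at least 3 colors are needed.
A valid assignment using 3 colors: 1=red, 2=blue, 3=green, 4=red, 5=blue, 6=blue, 7=blue, 8=blue, 9=red, 10=green. No two adjacent vertices share a color.

3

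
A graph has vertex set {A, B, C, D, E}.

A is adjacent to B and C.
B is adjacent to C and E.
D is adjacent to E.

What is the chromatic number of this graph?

3

A, B, C are mutually adjacent, so at least 3 colors are needed.
3 colors suffice: color red → {B, D}; color blue → {C, E}; color green → {A}. No two adjacent vertices share a color.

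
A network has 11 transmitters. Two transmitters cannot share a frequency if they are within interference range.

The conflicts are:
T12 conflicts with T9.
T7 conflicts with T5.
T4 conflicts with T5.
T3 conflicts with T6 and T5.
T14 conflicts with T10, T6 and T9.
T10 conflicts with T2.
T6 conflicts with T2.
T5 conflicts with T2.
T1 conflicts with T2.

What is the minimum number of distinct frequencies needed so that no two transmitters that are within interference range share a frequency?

2

T7 and T5 conflict, so at least 2 frequencies are needed.
A valid assignment using 2 frequencies: T12=2, T7=2, T4=2, T3=2, T14=2, T10=1, T6=1, T5=1, T9=1, T1=1, T2=2. Every pair that conflicts lands in different frequencies.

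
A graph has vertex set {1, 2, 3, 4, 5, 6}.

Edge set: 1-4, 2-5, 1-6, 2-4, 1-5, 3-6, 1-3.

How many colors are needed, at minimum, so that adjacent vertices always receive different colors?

1, 3, 6 are pairwise adjacent, so at least 3 colors are needed.
One proper 3-coloring: 1=a, 2=a, 3=b, 4=b, 5=b, 6=c. Each edge has distinct colors on its endpoints.

3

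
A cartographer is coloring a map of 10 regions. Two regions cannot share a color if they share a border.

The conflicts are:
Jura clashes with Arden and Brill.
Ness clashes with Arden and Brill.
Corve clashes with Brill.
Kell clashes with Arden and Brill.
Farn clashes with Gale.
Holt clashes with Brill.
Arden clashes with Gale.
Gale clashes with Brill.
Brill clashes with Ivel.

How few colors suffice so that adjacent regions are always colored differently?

2

Ness and Arden conflict, so at least 2 colors are needed.
2 colors suffice: color 1 → {Farn, Arden, Brill}; color 2 → {Jura, Ness, Corve, Kell, Holt, Gale, Ivel}. Every pair that conflicts lands in different colors.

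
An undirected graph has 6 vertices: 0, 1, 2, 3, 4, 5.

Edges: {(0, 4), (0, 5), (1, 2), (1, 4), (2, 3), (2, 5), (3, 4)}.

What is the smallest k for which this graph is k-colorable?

The cycle 2-1-4-0-5-2 has odd length 5, so it cannot be 2-colored; at least 3 colors are needed.
3 colors suffice: 0=b, 1=b, 2=a, 3=b, 4=a, 5=c. Each edge has distinct colors on its endpoints.

3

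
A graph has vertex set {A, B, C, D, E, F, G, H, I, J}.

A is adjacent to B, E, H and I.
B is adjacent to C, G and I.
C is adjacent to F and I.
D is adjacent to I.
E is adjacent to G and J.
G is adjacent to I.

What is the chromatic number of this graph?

B, G, I are mutually adjacent, so at least 3 colors are needed.
One proper 3-coloring: A=3, B=2, C=3, D=2, E=1, F=1, G=3, H=1, I=1, J=2. No two adjacent vertices share a color.

3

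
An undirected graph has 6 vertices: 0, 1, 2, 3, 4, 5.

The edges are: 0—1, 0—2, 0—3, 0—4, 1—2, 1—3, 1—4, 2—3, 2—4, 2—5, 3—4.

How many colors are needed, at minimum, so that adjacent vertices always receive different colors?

0, 1, 2, 3, 4 are mutually adjacent (a clique of size 5), so at least 5 colors are needed.
5 colors suffice: color a → {2}; color b → {0, 5}; color c → {1}; color d → {3}; color e → {4}. Each edge has distinct colors on its endpoints.

5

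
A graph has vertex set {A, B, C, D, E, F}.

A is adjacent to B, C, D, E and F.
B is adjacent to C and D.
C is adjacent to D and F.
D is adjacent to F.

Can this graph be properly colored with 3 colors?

A, B, C, D form a clique, so at least 4 colors are needed.
So 3 colors are not enough.

No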